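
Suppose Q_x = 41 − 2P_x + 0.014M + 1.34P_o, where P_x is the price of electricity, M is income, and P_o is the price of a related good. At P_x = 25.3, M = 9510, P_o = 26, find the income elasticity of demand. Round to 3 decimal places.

First evaluate Q_x: 41 − 2(25.3) + 0.014(9510) + 1.34(26) = 41 − 50.6 + 133.14 + 34.84 = 158.38.
∂Q_x/∂M = +0.014, so E_I = 0.014·(9510/158.38) ≈ 0.841.
E_I ∈ (0,1): normal good (necessity).

0.841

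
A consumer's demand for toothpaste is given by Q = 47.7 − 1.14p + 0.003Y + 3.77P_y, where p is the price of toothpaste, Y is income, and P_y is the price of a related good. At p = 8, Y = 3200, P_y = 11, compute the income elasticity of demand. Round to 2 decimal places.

First evaluate Q: 47.7 − 1.14(8) + 0.003(3200) + 3.77(11) = 47.7 − 9.12 + 9.6 + 41.47 = 89.65.
∂Q/∂Y = +0.003, so E_I = 0.003·(3200/89.65) ≈ 0.11.
E_I ∈ (0,1): normal good (necessity).

0.11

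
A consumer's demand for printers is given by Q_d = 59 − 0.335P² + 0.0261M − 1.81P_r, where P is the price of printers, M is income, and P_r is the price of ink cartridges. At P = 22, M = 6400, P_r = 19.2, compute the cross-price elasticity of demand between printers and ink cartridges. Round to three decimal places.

Q_d = 59 − 0.335(22)² + 0.0261(6400) − 1.81(19.2) = 59 − 162.14 + 167.04 − 34.752 = 29.148.
∂Q_d/∂P_r = −1.81, so E_xy = -1.81·(19.2/29.148) ≈ -1.192.
E_xy < 0: the goods are complements.

-1.192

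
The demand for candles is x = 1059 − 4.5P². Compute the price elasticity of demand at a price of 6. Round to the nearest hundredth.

-0.36

At P = 6, x = 897.
dx/dP = −2·4.5·P = −54.
Point elasticity E = (dx/dP)·(P/x) = -54 × 6/897 ≈ -0.36.
|E| < 1, so demand is inelastic at this price.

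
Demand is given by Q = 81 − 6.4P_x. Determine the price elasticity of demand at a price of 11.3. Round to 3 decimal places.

-8.332

At P_x = 11.3, Q = 8.68.
dQ/dP_x = −6.4.
Point elasticity E = (dQ/dP_x)·(P_x/Q) = -6.4 × 11.3/8.68 ≈ -8.332.
|E| > 1, so demand is elastic at this price.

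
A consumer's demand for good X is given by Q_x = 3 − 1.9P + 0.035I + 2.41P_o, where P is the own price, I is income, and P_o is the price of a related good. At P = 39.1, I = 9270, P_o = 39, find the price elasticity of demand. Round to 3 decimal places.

Evaluating quantity at (P, I, P_o) gives Q_x = 3 − 1.9(39.1) + 0.035(9270) + 2.41(39) = 3 − 74.29 + 324.45 + 93.99 = 347.15.
∂Q_x/∂P = −1.9, so E_p = (−1.9)·(39.1/347.15) ≈ -0.214.
|E_p| < 1: demand is inelastic.

-0.214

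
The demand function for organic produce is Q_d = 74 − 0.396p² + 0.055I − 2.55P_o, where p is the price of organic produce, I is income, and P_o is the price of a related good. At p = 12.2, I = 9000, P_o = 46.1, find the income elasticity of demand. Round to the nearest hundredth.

Evaluating quantity at (p, I, P_o) gives Q_d = 74 − 0.396(12.2)² + 0.055(9000) − 2.55(46.1) = 74 − 58.9406 + 495 − 117.555 = 392.5044.
∂Q_d/∂I = +0.055, so E_I = 0.055·(9000/392.5044) ≈ 1.26.
E_I > 1: normal good (luxury).

1.26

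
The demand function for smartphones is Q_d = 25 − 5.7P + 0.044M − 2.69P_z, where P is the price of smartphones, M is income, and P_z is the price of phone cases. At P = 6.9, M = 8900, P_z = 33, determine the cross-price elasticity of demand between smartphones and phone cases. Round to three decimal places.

-0.308

Evaluating quantity at (P, M, P_z) gives Q_d = 25 − 5.7(6.9) + 0.044(8900) − 2.69(33) = 25 − 39.33 + 391.6 − 88.77 = 288.5.
∂Q_d/∂P_z = −2.69, so E_xy = -2.69·(33/288.5) ≈ -0.308.
E_xy < 0: the goods are complements.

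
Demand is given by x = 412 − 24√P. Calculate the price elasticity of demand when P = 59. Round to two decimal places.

At P = 59, x = 227.6525.
dx/dP = −24/(2√P) = −24/(2·7.6811).
Point elasticity E = (dx/dP)·(P/x) = -1.5623 × 59/227.6525 ≈ -0.40.
|E| < 1, so demand is inelastic at this price.

-0.40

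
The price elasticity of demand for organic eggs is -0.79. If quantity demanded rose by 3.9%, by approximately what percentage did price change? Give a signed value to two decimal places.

-4.94

%ΔQ ≈ E × %ΔP ⇒ %ΔP = %ΔQ / E = (3.9%)/(-0.79) ≈ -4.94%.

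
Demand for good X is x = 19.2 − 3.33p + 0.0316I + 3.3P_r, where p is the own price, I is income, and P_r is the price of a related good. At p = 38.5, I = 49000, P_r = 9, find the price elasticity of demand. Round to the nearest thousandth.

-0.087

Evaluating quantity at (p, I, P_r) gives x = 19.2 − 3.33(38.5) + 0.0316(49000) + 3.3(9) = 19.2 − 128.205 + 1548.4 + 29.7 = 1469.095.
∂x/∂p = −3.33, so E_p = (−3.33)·(38.5/1469.095) ≈ -0.087.
|E_p| < 1: demand is inelastic.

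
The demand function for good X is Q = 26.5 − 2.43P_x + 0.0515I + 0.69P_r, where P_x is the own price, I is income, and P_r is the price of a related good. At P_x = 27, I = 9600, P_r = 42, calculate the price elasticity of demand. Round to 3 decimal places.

Evaluating quantity at (P_x, I, P_r) gives Q = 26.5 − 2.43(27) + 0.0515(9600) + 0.69(42) = 26.5 − 65.61 + 494.4 + 28.98 = 484.27.
∂Q/∂P_x = −2.43, so E_p = (−2.43)·(27/484.27) ≈ -0.135.
|E_p| < 1: demand is inelastic.

-0.135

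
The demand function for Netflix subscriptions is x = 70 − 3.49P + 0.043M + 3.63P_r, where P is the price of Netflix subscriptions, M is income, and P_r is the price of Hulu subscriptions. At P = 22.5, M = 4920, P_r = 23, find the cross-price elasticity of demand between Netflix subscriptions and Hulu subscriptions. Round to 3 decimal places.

First evaluate x: 70 − 3.49(22.5) + 0.043(4920) + 3.63(23) = 70 − 78.525 + 211.56 + 83.49 = 286.525.
∂x/∂P_r = +3.63, so E_xy = 3.63·(23/286.525) ≈ 0.291.
E_xy > 0: the goods are substitutes.

0.291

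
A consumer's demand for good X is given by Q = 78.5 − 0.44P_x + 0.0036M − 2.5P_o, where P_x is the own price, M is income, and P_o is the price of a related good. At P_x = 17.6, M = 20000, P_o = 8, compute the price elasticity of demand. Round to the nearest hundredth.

-0.06

At the given point, Q = 78.5 − 0.44(17.6) + 0.0036(20000) − 2.5(8) = 78.5 − 7.744 + 72 − 20 = 122.756.
∂Q/∂P_x = −0.44, so E_p = (−0.44)·(17.6/122.756) ≈ -0.06.
|E_p| < 1: demand is inelastic.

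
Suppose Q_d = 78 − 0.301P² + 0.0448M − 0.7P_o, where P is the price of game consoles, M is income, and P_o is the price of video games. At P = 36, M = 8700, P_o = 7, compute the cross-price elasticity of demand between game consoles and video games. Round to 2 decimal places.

-0.07

Q_d = 78 − 0.301(36)² + 0.0448(8700) − 0.7(7) = 78 − 390.096 + 389.76 − 4.9 = 72.764.
∂Q_d/∂P_o = −0.7, so E_xy = -0.7·(7/72.764) ≈ -0.07.
E_xy < 0: the goods are complements.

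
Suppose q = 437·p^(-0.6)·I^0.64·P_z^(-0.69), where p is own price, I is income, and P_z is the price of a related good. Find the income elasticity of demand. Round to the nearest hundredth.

For a Cobb–Douglas (constant-elasticity) form q = A·I^α·…, the elasticity with respect to I equals the exponent α at every point.
Here the exponent on I is 0.64, so the income elasticity of demand is 0.64.

0.64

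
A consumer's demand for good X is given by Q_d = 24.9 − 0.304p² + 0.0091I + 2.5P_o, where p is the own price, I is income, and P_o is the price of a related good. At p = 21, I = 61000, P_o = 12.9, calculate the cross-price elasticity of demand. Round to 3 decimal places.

0.067

Evaluating quantity at (p, I, P_o) gives Q_d = 24.9 − 0.304(21)² + 0.0091(61000) + 2.5(12.9) = 24.9 − 134.064 + 555.1 + 32.25 = 478.186.
∂Q_d/∂P_o = +2.5, so E_xy = 2.5·(12.9/478.186) ≈ 0.067.
E_xy > 0: the goods are substitutes.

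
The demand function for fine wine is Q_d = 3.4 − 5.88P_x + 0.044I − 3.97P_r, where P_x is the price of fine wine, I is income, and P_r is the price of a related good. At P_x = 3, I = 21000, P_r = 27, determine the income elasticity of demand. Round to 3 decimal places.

1.151

Evaluating quantity at (P_x, I, P_r) gives Q_d = 3.4 − 5.88(3) + 0.044(21000) − 3.97(27) = 3.4 − 17.64 + 924 − 107.19 = 802.57.
∂Q_d/∂I = +0.044, so E_I = 0.044·(21000/802.57) ≈ 1.151.
E_I > 1: normal good (luxury).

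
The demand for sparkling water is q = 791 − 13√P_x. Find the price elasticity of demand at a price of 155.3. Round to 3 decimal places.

At P_x = 155.3, q = 628.9948.
dq/dP_x = −13/(2√P_x) = −13/(2·12.4619).
Point elasticity E = (dq/dP_x)·(P_x/q) = -0.5216 × 155.3/628.9948 ≈ -0.129.
|E| < 1, so demand is inelastic at this price.

-0.129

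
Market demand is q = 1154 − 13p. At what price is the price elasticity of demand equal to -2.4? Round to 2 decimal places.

62.66

Set −bp/(a − bp) = −2.4 ⇒ bp = 2.4(a − bp) ⇒ bp(1+2.4) = 2.4·a.
p = 2.4·1154/(13·3.4) ≈ 62.66.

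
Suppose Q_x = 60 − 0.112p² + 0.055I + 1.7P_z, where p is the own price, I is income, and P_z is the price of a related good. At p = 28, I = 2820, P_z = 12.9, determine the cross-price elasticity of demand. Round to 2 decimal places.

At the given point, Q_x = 60 − 0.112(28)² + 0.055(2820) + 1.7(12.9) = 60 − 87.808 + 155.1 + 21.93 = 149.222.
∂Q_x/∂P_z = +1.7, so E_xy = 1.7·(12.9/149.222) ≈ 0.15.
E_xy > 0: the goods are substitutes.

0.15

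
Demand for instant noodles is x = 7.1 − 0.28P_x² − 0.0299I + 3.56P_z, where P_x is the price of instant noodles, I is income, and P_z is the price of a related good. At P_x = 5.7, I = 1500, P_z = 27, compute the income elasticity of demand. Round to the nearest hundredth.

Evaluating quantity at (P_x, I, P_z) gives x = 7.1 − 0.28(5.7)² − 0.0299(1500) + 3.56(27) = 7.1 − 9.0972 − 44.85 + 96.12 = 49.2728.
∂x/∂I = −0.0299, so E_I = -0.0299·(1500/49.2728) ≈ -0.91.
E_I < 0: inferior good.

-0.91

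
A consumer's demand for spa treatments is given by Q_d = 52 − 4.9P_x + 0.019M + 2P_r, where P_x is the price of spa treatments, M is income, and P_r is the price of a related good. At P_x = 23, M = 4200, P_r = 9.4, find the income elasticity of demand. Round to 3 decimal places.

2.106

Evaluating quantity at (P_x, M, P_r) gives Q_d = 52 − 4.9(23) + 0.019(4200) + 2(9.4) = 52 − 112.7 + 79.8 + 18.8 = 37.9.
∂Q_d/∂M = +0.019, so E_I = 0.019·(4200/37.9) ≈ 2.106.
E_I > 1: normal good (luxury).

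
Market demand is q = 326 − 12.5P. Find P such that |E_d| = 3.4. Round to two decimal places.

20.15

Set −bP/(a − bP) = −3.4 ⇒ bP = 3.4(a − bP) ⇒ bP(1+3.4) = 3.4·a.
P = 3.4·326/(12.5·4.4) ≈ 20.15.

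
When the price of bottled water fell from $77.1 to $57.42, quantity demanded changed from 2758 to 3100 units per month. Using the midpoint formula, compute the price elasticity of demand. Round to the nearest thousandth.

-0.399

%ΔQ = (3100 − 2758)/[(2758 + 3100)/2] = 342/2929 ≈ 0.1168.
%Δp = (57.42 − 77.1)/[(77.1 + 57.42)/2] = -19.68/67.26 ≈ -0.2926.
Arc elasticity E = %ΔQ/%Δp ≈ 0.1168/-0.2926 ≈ -0.399.
|E| < 1: demand is inelastic over this range.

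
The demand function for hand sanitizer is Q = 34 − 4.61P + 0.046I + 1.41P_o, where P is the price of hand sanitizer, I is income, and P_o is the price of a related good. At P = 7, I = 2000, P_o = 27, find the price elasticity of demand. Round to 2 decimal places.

-0.24

Substituting, Q = 34 − 4.61(7) + 0.046(2000) + 1.41(27) = 34 − 32.27 + 92 + 38.07 = 131.8.
∂Q/∂P = −4.61, so E_p = (−4.61)·(7/131.8) ≈ -0.24.
|E_p| < 1: demand is inelastic.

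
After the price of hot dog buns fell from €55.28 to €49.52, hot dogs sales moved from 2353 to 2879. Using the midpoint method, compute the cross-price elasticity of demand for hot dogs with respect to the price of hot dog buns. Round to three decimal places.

-1.829

%ΔQ_x = (2879 − 2353)/[(2353+2879)/2] = 526/2616 ≈ 0.2011.
%ΔP_y = (49.52 − 55.28)/[(55.28+49.52)/2] ≈ -0.1099.
E_xy = 0.2011/-0.1099 ≈ -1.829.
E_xy < 0, so hot dogs and hot dog buns are complements.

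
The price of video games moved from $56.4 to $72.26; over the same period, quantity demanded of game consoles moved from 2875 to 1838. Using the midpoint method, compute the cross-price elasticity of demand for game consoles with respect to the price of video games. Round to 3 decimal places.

%ΔQ_x = (1838 − 2875)/[(2875+1838)/2] = -1037/2356.5 ≈ -0.4401.
%ΔP_y = (72.26 − 56.4)/[(56.4+72.26)/2] ≈ 0.2465.
E_xy = -0.4401/0.2465 ≈ -1.785.
E_xy < 0, so game consoles and video games are complements.

-1.785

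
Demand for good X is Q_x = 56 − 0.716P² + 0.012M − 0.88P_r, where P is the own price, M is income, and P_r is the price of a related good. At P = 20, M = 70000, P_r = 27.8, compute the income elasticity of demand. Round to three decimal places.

1.436

First evaluate Q_x: 56 − 0.716(20)² + 0.012(70000) − 0.88(27.8) = 56 − 286.4 + 840 − 24.464 = 585.136.
∂Q_x/∂M = +0.012, so E_I = 0.012·(70000/585.136) ≈ 1.436.
E_I > 1: normal good (luxury).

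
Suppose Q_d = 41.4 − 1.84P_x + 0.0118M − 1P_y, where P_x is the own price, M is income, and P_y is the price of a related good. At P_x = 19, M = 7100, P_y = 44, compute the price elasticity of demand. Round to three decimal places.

Substituting, Q_d = 41.4 − 1.84(19) + 0.0118(7100) − 1(44) = 41.4 − 34.96 + 83.78 − 44 = 46.22.
∂Q_d/∂P_x = −1.84, so E_p = (−1.84)·(19/46.22) ≈ -0.756.
|E_p| < 1: demand is inelastic.

-0.756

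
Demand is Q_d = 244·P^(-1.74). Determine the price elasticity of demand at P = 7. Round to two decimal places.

-1.74

For a Cobb–Douglas (constant-elasticity) form Q_d = A·P^α·…, the elasticity with respect to P equals the exponent α at every point.
Here the exponent on P is -1.74, so the price elasticity of demand is -1.74.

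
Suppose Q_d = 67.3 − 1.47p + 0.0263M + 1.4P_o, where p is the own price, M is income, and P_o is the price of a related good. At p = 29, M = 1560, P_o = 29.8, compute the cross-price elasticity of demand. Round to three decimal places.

Evaluating quantity at (p, M, P_o) gives Q_d = 67.3 − 1.47(29) + 0.0263(1560) + 1.4(29.8) = 67.3 − 42.63 + 41.028 + 41.72 = 107.418.
∂Q_d/∂P_o = +1.4, so E_xy = 1.4·(29.8/107.418) ≈ 0.388.
E_xy > 0: the goods are substitutes.

0.388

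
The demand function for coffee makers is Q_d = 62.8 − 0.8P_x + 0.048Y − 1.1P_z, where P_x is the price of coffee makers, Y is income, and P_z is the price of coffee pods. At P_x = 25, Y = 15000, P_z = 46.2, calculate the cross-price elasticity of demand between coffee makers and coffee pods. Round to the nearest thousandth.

-0.071

Evaluating quantity at (P_x, Y, P_z) gives Q_d = 62.8 − 0.8(25) + 0.048(15000) − 1.1(46.2) = 62.8 − 20 + 720 − 50.82 = 711.98.
∂Q_d/∂P_z = −1.1, so E_xy = -1.1·(46.2/711.98) ≈ -0.071.
E_xy < 0: the goods are complements.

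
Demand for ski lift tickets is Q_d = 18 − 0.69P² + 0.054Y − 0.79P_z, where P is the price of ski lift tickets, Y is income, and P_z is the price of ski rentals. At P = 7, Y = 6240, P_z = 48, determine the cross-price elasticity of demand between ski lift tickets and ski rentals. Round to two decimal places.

First evaluate Q_d: 18 − 0.69(7)² + 0.054(6240) − 0.79(48) = 18 − 33.81 + 336.96 − 37.92 = 283.23.
∂Q_d/∂P_z = −0.79, so E_xy = -0.79·(48/283.23) ≈ -0.13.
E_xy < 0: the goods are complements.

-0.13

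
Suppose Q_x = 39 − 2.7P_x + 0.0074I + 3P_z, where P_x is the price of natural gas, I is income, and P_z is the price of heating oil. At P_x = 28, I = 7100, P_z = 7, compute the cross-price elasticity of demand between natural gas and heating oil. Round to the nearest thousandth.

Q_x = 39 − 2.7(28) + 0.0074(7100) + 3(7) = 39 − 75.6 + 52.54 + 21 = 36.94.
∂Q_x/∂P_z = +3, so E_xy = 3·(7/36.94) ≈ 0.568.
E_xy > 0: the goods are substitutes.

0.568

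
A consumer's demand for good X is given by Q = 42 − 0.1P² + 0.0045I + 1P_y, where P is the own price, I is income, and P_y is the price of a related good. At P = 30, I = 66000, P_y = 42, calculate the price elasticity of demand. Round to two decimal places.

-0.62

Q = 42 − 0.1(30)² + 0.0045(66000) + 1(42) = 42 − 90 + 297 + 42 = 291.
∂Q/∂P = −2·0.1·P = -6, so E_p = -6·(30/291) ≈ -0.62.
|E_p| < 1: demand is inelastic.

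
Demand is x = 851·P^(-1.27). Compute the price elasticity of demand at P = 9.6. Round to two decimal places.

-1.27

For a Cobb–Douglas (constant-elasticity) form x = A·P^α·…, the elasticity with respect to P equals the exponent α at every point.
Here the exponent on P is -1.27, so the price elasticity of demand is -1.27.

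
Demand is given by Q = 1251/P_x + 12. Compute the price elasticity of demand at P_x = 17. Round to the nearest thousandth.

At P_x = 17, Q = 85.5882.
dQ/dP_x = −1251/P_x² = −4.3287.
Point elasticity E = (dQ/dP_x)·(P_x/Q) = -4.3287 × 17/85.5882 ≈ -0.860.
|E| < 1, so demand is inelastic at this price.

-0.860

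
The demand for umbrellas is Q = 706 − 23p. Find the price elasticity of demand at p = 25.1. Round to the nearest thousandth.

-4.486

At p = 25.1, Q = 128.7.
dQ/dp = −23.
Point elasticity E = (dQ/dp)·(p/Q) = -23 × 25.1/128.7 ≈ -4.486.
|E| > 1, so demand is elastic at this price.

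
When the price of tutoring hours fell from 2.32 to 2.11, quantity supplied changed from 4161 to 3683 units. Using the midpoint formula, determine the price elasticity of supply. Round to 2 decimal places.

1.29

%Δq = (3683 − 4161)/[(4161 + 3683)/2] = -478/3922 ≈ -0.1219.
%ΔP = (2.11 − 2.32)/[(2.32 + 2.11)/2] = -0.21/2.215 ≈ -0.0948.
Arc elasticity E = %Δq/%ΔP ≈ -0.1219/-0.0948 ≈ 1.29.
|E| > 1: supply is elastic over this range.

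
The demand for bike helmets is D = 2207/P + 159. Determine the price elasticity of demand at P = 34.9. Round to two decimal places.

-0.28

At P = 34.9, D = 222.2378.
dD/dP = −2207/P² = −1.812.
Point elasticity E = (dD/dP)·(P/D) = -1.812 × 34.9/222.2378 ≈ -0.28.
|E| < 1, so demand is inelastic at this price.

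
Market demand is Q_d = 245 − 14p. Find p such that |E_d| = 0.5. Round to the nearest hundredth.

5.83

Set −bp/(a − bp) = −0.5 ⇒ bp = 0.5(a − bp) ⇒ bp(1+0.5) = 0.5·a.
p = 0.5·245/(14·1.5) ≈ 5.83.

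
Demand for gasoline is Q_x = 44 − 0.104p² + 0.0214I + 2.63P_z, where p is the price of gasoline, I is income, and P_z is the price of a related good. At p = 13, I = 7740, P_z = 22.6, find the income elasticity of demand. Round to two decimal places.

Substituting, Q_x = 44 − 0.104(13)² + 0.0214(7740) + 2.63(22.6) = 44 − 17.576 + 165.636 + 59.438 = 251.498.
∂Q_x/∂I = +0.0214, so E_I = 0.0214·(7740/251.498) ≈ 0.66.
E_I ∈ (0,1): normal good (necessity).

0.66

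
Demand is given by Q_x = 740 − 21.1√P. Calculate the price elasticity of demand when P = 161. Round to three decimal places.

-0.283

At P = 161, Q_x = 472.271.
dQ_x/dP = −21.1/(2√P) = −21.1/(2·12.6886).
Point elasticity E = (dQ_x/dP)·(P/Q_x) = -0.8315 × 161/472.271 ≈ -0.283.
|E| < 1, so demand is inelastic at this price.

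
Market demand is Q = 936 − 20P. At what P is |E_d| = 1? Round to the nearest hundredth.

23.40

For linear demand Q = a − bP, E = −bP/(a − bP). |E| = 1 ⇒ bP = a − bP ⇒ P = a/(2b).
P = 936/(2·20) = 23.40.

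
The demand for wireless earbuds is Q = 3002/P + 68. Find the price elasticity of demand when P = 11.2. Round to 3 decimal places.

-0.798

At P = 11.2, Q = 336.0357.
dQ/dP = −3002/P² = −23.9318.
Point elasticity E = (dQ/dP)·(P/Q) = -23.9318 × 11.2/336.0357 ≈ -0.798.
|E| < 1, so demand is inelastic at this price.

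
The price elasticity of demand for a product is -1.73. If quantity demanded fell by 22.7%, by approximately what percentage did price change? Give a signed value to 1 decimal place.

13.1

%ΔQ ≈ E × %ΔP ⇒ %ΔP = %ΔQ / E = (-22.7%)/(-1.73) ≈ 13.1%.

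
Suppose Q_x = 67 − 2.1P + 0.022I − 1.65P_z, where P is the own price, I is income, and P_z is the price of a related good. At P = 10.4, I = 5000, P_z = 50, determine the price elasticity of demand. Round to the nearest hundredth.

-0.30

At the given point, Q_x = 67 − 2.1(10.4) + 0.022(5000) − 1.65(50) = 67 − 21.84 + 110 − 82.5 = 72.66.
∂Q_x/∂P = −2.1, so E_p = (−2.1)·(10.4/72.66) ≈ -0.30.
|E_p| < 1: demand is inelastic.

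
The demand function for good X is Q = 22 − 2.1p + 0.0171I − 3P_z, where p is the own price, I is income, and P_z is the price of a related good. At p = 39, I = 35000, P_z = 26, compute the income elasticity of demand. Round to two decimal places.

1.30

Substituting, Q = 22 − 2.1(39) + 0.0171(35000) − 3(26) = 22 − 81.9 + 598.5 − 78 = 460.6.
∂Q/∂I = +0.0171, so E_I = 0.0171·(35000/460.6) ≈ 1.30.
E_I > 1: normal good (luxury).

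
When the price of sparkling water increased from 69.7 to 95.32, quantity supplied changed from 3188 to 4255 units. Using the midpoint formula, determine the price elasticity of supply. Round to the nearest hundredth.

%Δq = (4255 − 3188)/[(3188 + 4255)/2] = 1067/3721.5 ≈ 0.2867.
%ΔP = (95.32 − 69.7)/[(69.7 + 95.32)/2] = 25.62/82.51 ≈ 0.3105.
Arc elasticity E = %Δq/%ΔP ≈ 0.2867/0.3105 ≈ 0.92.
|E| < 1: supply is inelastic over this range.

0.92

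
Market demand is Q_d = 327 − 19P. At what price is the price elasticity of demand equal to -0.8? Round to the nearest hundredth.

7.65

Set −bP/(a − bP) = −0.8 ⇒ bP = 0.8(a − bP) ⇒ bP(1+0.8) = 0.8·a.
P = 0.8·327/(19·1.8) ≈ 7.65.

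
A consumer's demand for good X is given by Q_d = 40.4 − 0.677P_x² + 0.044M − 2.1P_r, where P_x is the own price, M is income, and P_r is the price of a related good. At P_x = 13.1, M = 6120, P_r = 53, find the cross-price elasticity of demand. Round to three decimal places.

-1.354

First evaluate Q_d: 40.4 − 0.677(13.1)² + 0.044(6120) − 2.1(53) = 40.4 − 116.18 + 269.28 − 111.3 = 82.2.
∂Q_d/∂P_r = −2.1, so E_xy = -2.1·(53/82.2) ≈ -1.354.
E_xy < 0: the goods are complements.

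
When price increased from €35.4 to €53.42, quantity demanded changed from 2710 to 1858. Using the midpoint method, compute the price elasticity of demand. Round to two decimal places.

%ΔQ = (1858 − 2710)/[(2710 + 1858)/2] = -852/2284 ≈ -0.3730.
%Δp = (53.42 − 35.4)/[(35.4 + 53.42)/2] = 18.02/44.41 ≈ 0.4058.
Arc elasticity E = %ΔQ/%Δp ≈ -0.3730/0.4058 ≈ -0.92.
|E| < 1: demand is inelastic over this range.

-0.92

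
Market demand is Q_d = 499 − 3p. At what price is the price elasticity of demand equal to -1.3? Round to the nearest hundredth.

Set −bp/(a − bp) = −1.3 ⇒ bp = 1.3(a − bp) ⇒ bp(1+1.3) = 1.3·a.
p = 1.3·499/(3·2.3) ≈ 94.01.

94.01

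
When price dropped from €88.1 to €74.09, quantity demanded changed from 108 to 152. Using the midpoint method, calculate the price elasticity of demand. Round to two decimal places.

%ΔQ = (152 − 108)/[(108 + 152)/2] = 44/130 ≈ 0.3385.
%ΔP = (74.09 − 88.1)/[(88.1 + 74.09)/2] = -14.01/81.095 ≈ -0.1728.
Arc elasticity E = %ΔQ/%ΔP ≈ 0.3385/-0.1728 ≈ -1.96.
|E| > 1: demand is elastic over this range.

-1.96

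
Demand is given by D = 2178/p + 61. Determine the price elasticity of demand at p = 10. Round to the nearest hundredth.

At p = 10, D = 278.8.
dD/dp = −2178/p² = −21.78.
Point elasticity E = (dD/dp)·(p/D) = -21.78 × 10/278.8 ≈ -0.78.
|E| < 1, so demand is inelastic at this price.

-0.78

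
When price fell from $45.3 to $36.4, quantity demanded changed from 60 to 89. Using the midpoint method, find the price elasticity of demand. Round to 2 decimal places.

-1.79

%Δq = (89 − 60)/[(60 + 89)/2] = 29/74.5 ≈ 0.3893.
%ΔP = (36.4 − 45.3)/[(45.3 + 36.4)/2] = -8.9/40.85 ≈ -0.2179.
Arc elasticity E = %Δq/%ΔP ≈ 0.3893/-0.2179 ≈ -1.79.
|E| > 1: demand is elastic over this range.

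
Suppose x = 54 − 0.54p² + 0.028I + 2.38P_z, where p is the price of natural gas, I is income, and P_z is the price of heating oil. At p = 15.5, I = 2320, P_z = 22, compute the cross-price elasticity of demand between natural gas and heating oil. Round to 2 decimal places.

1.26

First evaluate x: 54 − 0.54(15.5)² + 0.028(2320) + 2.38(22) = 54 − 129.735 + 64.96 + 52.36 = 41.585.
∂x/∂P_z = +2.38, so E_xy = 2.38·(22/41.585) ≈ 1.26.
E_xy > 0: the goods are substitutes.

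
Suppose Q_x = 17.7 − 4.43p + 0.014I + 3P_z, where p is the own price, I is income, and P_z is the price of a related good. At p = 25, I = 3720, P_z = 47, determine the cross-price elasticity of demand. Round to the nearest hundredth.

1.41

Evaluating quantity at (p, I, P_z) gives Q_x = 17.7 − 4.43(25) + 0.014(3720) + 3(47) = 17.7 − 110.75 + 52.08 + 141 = 100.03.
∂Q_x/∂P_z = +3, so E_xy = 3·(47/100.03) ≈ 1.41.
E_xy > 0: the goods are substitutes.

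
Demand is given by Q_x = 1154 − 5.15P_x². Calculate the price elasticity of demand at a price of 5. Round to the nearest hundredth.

At P_x = 5, Q_x = 1025.25.
dQ_x/dP_x = −2·5.15·P_x = −51.5.
Point elasticity E = (dQ_x/dP_x)·(P_x/Q_x) = -51.5 × 5/1025.25 ≈ -0.25.
|E| < 1, so demand is inelastic at this price.

-0.25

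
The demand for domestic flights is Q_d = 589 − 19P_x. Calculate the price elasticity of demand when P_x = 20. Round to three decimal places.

At P_x = 20, Q_d = 209.
dQ_d/dP_x = −19.
Point elasticity E = (dQ_d/dP_x)·(P_x/Q_d) = -19 × 20/209 ≈ -1.818.
|E| > 1, so demand is elastic at this price.

-1.818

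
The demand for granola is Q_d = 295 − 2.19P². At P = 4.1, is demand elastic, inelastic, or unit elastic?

inelastic

At P = 4.1, Q_d = 258.1861.
dQ_d/dP = −2·2.19·P = −17.958.
Point elasticity E = (dQ_d/dP)·(P/Q_d) = -17.958 × 4.1/258.1861 ≈ -0.285.
|E| ≈ 0.285 < 1, so demand is inelastic.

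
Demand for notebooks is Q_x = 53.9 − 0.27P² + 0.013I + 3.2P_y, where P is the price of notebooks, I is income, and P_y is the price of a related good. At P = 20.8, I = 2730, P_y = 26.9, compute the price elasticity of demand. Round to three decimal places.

-3.983

Q_x = 53.9 − 0.27(20.8)² + 0.013(2730) + 3.2(26.9) = 53.9 − 116.8128 + 35.49 + 86.08 = 58.6572.
∂Q_x/∂P = −2·0.27·P = -11.232, so E_p = -11.232·(20.8/58.6572) ≈ -3.983.
|E_p| > 1: demand is elastic.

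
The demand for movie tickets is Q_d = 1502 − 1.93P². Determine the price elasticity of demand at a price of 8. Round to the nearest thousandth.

-0.179

At P = 8, Q_d = 1378.48.
dQ_d/dP = −2·1.93·P = −30.88.
Point elasticity E = (dQ_d/dP)·(P/Q_d) = -30.88 × 8/1378.48 ≈ -0.179.
|E| < 1, so demand is inelastic at this price.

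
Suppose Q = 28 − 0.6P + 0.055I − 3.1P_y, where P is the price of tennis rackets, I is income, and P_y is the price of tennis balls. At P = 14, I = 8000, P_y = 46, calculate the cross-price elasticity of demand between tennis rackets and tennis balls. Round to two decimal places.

Evaluating quantity at (P, I, P_y) gives Q = 28 − 0.6(14) + 0.055(8000) − 3.1(46) = 28 − 8.4 + 440 − 142.6 = 317.
∂Q/∂P_y = −3.1, so E_xy = -3.1·(46/317) ≈ -0.45.
E_xy < 0: the goods are complements.

-0.45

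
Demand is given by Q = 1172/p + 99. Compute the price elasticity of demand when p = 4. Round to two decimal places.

-0.75

At p = 4, Q = 392.
dQ/dp = −1172/p² = −73.25.
Point elasticity E = (dQ/dp)·(p/Q) = -73.25 × 4/392 ≈ -0.75.
|E| < 1, so demand is inelastic at this price.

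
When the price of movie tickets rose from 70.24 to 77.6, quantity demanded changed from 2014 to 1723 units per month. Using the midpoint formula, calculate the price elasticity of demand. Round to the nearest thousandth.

-1.564

%Δq = (1723 − 2014)/[(2014 + 1723)/2] = -291/1868.5 ≈ -0.1557.
%ΔP = (77.6 − 70.24)/[(70.24 + 77.6)/2] = 7.36/73.92 ≈ 0.0996.
Arc elasticity E = %Δq/%ΔP ≈ -0.1557/0.0996 ≈ -1.564.
|E| > 1: demand is elastic over this range.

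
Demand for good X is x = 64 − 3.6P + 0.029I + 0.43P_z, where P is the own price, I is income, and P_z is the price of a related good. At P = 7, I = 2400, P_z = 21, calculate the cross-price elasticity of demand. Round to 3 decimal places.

0.077

At the given point, x = 64 − 3.6(7) + 0.029(2400) + 0.43(21) = 64 − 25.2 + 69.6 + 9.03 = 117.43.
∂x/∂P_z = +0.43, so E_xy = 0.43·(21/117.43) ≈ 0.077.
E_xy > 0: the goods are substitutes.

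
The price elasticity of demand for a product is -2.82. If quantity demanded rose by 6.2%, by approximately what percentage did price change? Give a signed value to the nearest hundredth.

%ΔQ ≈ E × %ΔP ⇒ %ΔP = %ΔQ / E = (6.2%)/(-2.82) ≈ -2.20%.

-2.20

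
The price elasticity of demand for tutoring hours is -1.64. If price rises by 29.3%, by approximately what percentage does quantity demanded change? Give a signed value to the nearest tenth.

%ΔQ ≈ E × %ΔP = (-1.64) × (29.3%) ≈ -48.1%.

-48.1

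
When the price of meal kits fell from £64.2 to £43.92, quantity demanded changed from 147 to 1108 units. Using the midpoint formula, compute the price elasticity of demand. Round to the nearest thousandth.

%Δq = (1108 − 147)/[(147 + 1108)/2] = 961/627.5 ≈ 1.5315.
%ΔP = (43.92 − 64.2)/[(64.2 + 43.92)/2] = -20.28/54.06 ≈ -0.3751.
Arc elasticity E = %Δq/%ΔP ≈ 1.5315/-0.3751 ≈ -4.082.
|E| > 1: demand is elastic over this range.

-4.082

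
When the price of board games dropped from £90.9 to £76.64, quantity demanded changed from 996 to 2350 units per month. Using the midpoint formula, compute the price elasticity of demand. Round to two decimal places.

%Δq = (2350 − 996)/[(996 + 2350)/2] = 1354/1673 ≈ 0.8093.
%ΔP = (76.64 − 90.9)/[(90.9 + 76.64)/2] = -14.26/83.77 ≈ -0.1702.
Arc elasticity E = %Δq/%ΔP ≈ 0.8093/-0.1702 ≈ -4.75.
|E| > 1: demand is elastic over this range.

-4.75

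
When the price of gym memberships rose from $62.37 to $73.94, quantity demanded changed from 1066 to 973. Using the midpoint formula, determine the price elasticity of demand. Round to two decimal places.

-0.54

%Δq = (973 − 1066)/[(1066 + 973)/2] = -93/1019.5 ≈ -0.0912.
%ΔP = (73.94 − 62.37)/[(62.37 + 73.94)/2] = 11.57/68.155 ≈ 0.1698.
Arc elasticity E = %Δq/%ΔP ≈ -0.0912/0.1698 ≈ -0.54.
|E| < 1: demand is inelastic over this range.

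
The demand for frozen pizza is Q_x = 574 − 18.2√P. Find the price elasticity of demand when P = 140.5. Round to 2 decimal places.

At P = 140.5, Q_x = 358.2705.
dQ_x/dP = −18.2/(2√P) = −18.2/(2·11.8533).
Point elasticity E = (dQ_x/dP)·(P/Q_x) = -0.7677 × 140.5/358.2705 ≈ -0.30.
|E| < 1, so demand is inelastic at this price.

-0.30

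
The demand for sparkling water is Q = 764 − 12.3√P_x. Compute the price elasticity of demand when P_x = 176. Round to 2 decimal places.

-0.14

At P_x = 176, Q = 600.8221.
dQ/dP_x = −12.3/(2√P_x) = −12.3/(2·13.2665).
Point elasticity E = (dQ/dP_x)·(P_x/Q) = -0.4636 × 176/600.8221 ≈ -0.14.
|E| < 1, so demand is inelastic at this price.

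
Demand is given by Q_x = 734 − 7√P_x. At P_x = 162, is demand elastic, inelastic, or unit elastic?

At P_x = 162, Q_x = 644.9045.
dQ_x/dP_x = −7/(2√P_x) = −7/(2·12.7279).
Point elasticity E = (dQ_x/dP_x)·(P_x/Q_x) = -0.275 × 162/644.9045 ≈ -0.069.
|E| ≈ 0.069 < 1, so demand is inelastic.

inelastic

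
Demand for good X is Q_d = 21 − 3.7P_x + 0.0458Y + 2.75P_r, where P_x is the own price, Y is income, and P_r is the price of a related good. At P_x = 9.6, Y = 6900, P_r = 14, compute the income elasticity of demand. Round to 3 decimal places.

Substituting, Q_d = 21 − 3.7(9.6) + 0.0458(6900) + 2.75(14) = 21 − 35.52 + 316.02 + 38.5 = 340.
∂Q_d/∂Y = +0.0458, so E_I = 0.0458·(6900/340) ≈ 0.929.
E_I ∈ (0,1): normal good (necessity).

0.929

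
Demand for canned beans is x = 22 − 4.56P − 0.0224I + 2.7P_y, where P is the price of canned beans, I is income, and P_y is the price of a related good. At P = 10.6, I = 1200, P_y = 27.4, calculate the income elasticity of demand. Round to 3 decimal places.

At the given point, x = 22 − 4.56(10.6) − 0.0224(1200) + 2.7(27.4) = 22 − 48.336 − 26.88 + 73.98 = 20.764.
∂x/∂I = −0.0224, so E_I = -0.0224·(1200/20.764) ≈ -1.295.
E_I < 0: inferior good.

-1.295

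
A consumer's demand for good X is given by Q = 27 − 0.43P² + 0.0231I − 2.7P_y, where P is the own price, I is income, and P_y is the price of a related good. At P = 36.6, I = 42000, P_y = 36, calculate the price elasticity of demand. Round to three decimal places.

-3.556

Evaluating quantity at (P, I, P_y) gives Q = 27 − 0.43(36.6)² + 0.0231(42000) − 2.7(36) = 27 − 576.0108 + 970.2 − 97.2 = 323.9892.
∂Q/∂P = −2·0.43·P = -31.476, so E_p = -31.476·(36.6/323.9892) ≈ -3.556.
|E_p| > 1: demand is elastic.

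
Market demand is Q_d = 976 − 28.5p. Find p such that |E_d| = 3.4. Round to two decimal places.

Set −bp/(a − bp) = −3.4 ⇒ bp = 3.4(a − bp) ⇒ bp(1+3.4) = 3.4·a.
p = 3.4·976/(28.5·4.4) ≈ 26.46.

26.46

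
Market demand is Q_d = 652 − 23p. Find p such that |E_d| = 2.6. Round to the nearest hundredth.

Set −bp/(a − bp) = −2.6 ⇒ bp = 2.6(a − bp) ⇒ bp(1+2.6) = 2.6·a.
p = 2.6·652/(23·3.6) ≈ 20.47.

20.47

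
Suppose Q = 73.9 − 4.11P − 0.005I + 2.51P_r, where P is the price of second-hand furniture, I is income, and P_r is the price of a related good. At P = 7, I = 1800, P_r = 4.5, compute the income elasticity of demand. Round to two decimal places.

At the given point, Q = 73.9 − 4.11(7) − 0.005(1800) + 2.51(4.5) = 73.9 − 28.77 − 9 + 11.295 = 47.425.
∂Q/∂I = −0.005, so E_I = -0.005·(1800/47.425) ≈ -0.19.
E_I < 0: inferior good.

-0.19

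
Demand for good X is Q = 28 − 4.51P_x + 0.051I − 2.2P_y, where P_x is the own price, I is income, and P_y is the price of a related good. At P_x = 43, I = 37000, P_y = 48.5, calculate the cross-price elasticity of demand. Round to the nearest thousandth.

-0.066

Substituting, Q = 28 − 4.51(43) + 0.051(37000) − 2.2(48.5) = 28 − 193.93 + 1887 − 106.7 = 1614.37.
∂Q/∂P_y = −2.2, so E_xy = -2.2·(48.5/1614.37) ≈ -0.066.
E_xy < 0: the goods are complements.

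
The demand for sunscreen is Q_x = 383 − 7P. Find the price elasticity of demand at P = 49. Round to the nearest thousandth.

At P = 49, Q_x = 40.
dQ_x/dP = −7.
Point elasticity E = (dQ_x/dP)·(P/Q_x) = -7 × 49/40 ≈ -8.575.
|E| > 1, so demand is elastic at this price.

-8.575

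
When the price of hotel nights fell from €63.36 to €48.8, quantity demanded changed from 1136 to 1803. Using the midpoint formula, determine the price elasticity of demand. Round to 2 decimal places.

%ΔQ = (1803 − 1136)/[(1136 + 1803)/2] = 667/1469.5 ≈ 0.4539.
%ΔP = (48.8 − 63.36)/[(63.36 + 48.8)/2] = -14.56/56.08 ≈ -0.2596.
Arc elasticity E = %ΔQ/%ΔP ≈ 0.4539/-0.2596 ≈ -1.75.
|E| > 1: demand is elastic over this range.

-1.75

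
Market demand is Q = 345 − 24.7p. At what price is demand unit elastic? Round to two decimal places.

For linear demand Q = a − bp, E = −bp/(a − bp). |E| = 1 ⇒ bp = a − bp ⇒ p = a/(2b).
p = 345/(2·24.7) ≈ 6.98.

6.98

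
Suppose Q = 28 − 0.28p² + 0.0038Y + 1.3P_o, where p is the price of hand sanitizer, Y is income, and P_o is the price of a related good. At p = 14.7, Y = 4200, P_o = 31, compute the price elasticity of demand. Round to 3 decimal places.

-5.094

Q = 28 − 0.28(14.7)² + 0.0038(4200) + 1.3(31) = 28 − 60.5052 + 15.96 + 40.3 = 23.7548.
∂Q/∂p = −2·0.28·p = -8.232, so E_p = -8.232·(14.7/23.7548) ≈ -5.094.
|E_p| > 1: demand is elastic.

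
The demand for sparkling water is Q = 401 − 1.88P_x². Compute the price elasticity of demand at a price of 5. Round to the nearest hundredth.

-0.27

At P_x = 5, Q = 354.
dQ/dP_x = −2·1.88·P_x = −18.8.
Point elasticity E = (dQ/dP_x)·(P_x/Q) = -18.8 × 5/354 ≈ -0.27.
|E| < 1, so demand is inelastic at this price.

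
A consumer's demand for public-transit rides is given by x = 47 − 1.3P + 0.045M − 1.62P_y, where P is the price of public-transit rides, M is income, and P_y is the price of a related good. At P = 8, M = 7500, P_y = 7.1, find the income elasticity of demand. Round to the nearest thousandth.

x = 47 − 1.3(8) + 0.045(7500) − 1.62(7.1) = 47 − 10.4 + 337.5 − 11.502 = 362.598.
∂x/∂M = +0.045, so E_I = 0.045·(7500/362.598) ≈ 0.931.
E_I ∈ (0,1): normal good (necessity).

0.931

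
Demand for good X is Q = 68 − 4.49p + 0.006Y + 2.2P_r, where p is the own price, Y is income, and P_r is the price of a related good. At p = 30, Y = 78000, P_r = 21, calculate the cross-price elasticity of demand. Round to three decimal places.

First evaluate Q: 68 − 4.49(30) + 0.006(78000) + 2.2(21) = 68 − 134.7 + 468 + 46.2 = 447.5.
∂Q/∂P_r = +2.2, so E_xy = 2.2·(21/447.5) ≈ 0.103.
E_xy > 0: the goods are substitutes.

0.103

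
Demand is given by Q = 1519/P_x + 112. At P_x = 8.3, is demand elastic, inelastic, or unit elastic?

inelastic

At P_x = 8.3, Q = 295.012.
dQ/dP_x = −1519/P_x² = −22.0496.
Point elasticity E = (dQ/dP_x)·(P_x/Q) = -22.0496 × 8.3/295.012 ≈ -0.620.
|E| ≈ 0.620 < 1, so demand is inelastic.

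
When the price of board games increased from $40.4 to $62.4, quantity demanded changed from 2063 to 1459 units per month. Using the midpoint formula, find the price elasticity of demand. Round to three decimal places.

%ΔQ = (1459 − 2063)/[(2063 + 1459)/2] = -604/1761 ≈ -0.3430.
%Δp = (62.4 − 40.4)/[(40.4 + 62.4)/2] = 22/51.4 ≈ 0.4280.
Arc elasticity E = %ΔQ/%Δp ≈ -0.3430/0.4280 ≈ -0.801.
|E| < 1: demand is inelastic over this range.

-0.801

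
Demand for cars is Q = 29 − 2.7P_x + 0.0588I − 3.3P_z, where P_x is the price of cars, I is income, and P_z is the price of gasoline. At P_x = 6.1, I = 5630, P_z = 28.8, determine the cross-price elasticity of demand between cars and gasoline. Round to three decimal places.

First evaluate Q: 29 − 2.7(6.1) + 0.0588(5630) − 3.3(28.8) = 29 − 16.47 + 331.044 − 95.04 = 248.534.
∂Q/∂P_z = −3.3, so E_xy = -3.3·(28.8/248.534) ≈ -0.382.
E_xy < 0: the goods are complements.

-0.382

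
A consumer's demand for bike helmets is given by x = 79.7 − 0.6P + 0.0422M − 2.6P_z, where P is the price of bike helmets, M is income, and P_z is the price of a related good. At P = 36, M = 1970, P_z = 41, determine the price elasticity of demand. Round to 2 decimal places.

-0.62

x = 79.7 − 0.6(36) + 0.0422(1970) − 2.6(41) = 79.7 − 21.6 + 83.134 − 106.6 = 34.634.
∂x/∂P = −0.6, so E_p = (−0.6)·(36/34.634) ≈ -0.62.
|E_p| < 1: demand is inelastic.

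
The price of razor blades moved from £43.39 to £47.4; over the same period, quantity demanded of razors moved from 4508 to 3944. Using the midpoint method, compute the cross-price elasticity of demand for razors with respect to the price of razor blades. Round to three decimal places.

-1.511

%ΔQ_x = (3944 − 4508)/[(4508+3944)/2] = -564/4226 ≈ -0.1335.
%ΔP_y = (47.4 − 43.39)/[(43.39+47.4)/2] ≈ 0.0883.
E_xy = -0.1335/0.0883 ≈ -1.511.
E_xy < 0, so razors and razor blades are complements.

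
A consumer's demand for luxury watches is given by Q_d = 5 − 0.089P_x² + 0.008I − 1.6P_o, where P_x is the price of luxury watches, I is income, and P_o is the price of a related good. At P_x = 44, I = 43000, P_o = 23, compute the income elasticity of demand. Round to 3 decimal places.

Evaluating quantity at (P_x, I, P_o) gives Q_d = 5 − 0.089(44)² + 0.008(43000) − 1.6(23) = 5 − 172.304 + 344 − 36.8 = 139.896.
∂Q_d/∂I = +0.008, so E_I = 0.008·(43000/139.896) ≈ 2.459.
E_I > 1: normal good (luxury).

2.459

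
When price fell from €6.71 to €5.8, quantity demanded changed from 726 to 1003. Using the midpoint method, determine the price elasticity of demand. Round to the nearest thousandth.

%ΔQ = (1003 − 726)/[(726 + 1003)/2] = 277/864.5 ≈ 0.3204.
%Δp = (5.8 − 6.71)/[(6.71 + 5.8)/2] = -0.91/6.255 ≈ -0.1455.
Arc elasticity E = %ΔQ/%Δp ≈ 0.3204/-0.1455 ≈ -2.202.
|E| > 1: demand is elastic over this range.

-2.202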